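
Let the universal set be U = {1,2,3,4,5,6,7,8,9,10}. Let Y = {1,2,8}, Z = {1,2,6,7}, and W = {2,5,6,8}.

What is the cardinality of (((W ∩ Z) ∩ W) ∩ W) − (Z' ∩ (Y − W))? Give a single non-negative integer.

2

W ∩ Z = {2,6}
(W ∩ Z) ∩ W = {2,6}
((W ∩ Z) ∩ W) ∩ W = {2,6}
Z' = {3,4,5,8,9,10}
Y − W = {1}
Z' ∩ (Y − W) = {}
(((W ∩ Z) ∩ W) ∩ W) − (Z' ∩ (Y − W)) = {2,6}
|(((W ∩ Z) ∩ W) ∩ W) − (Z' ∩ (Y − W))| = 2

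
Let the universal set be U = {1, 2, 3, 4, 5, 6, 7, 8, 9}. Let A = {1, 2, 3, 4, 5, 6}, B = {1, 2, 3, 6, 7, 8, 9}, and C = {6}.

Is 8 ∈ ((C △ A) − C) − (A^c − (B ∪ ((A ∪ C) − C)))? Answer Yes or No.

No

8 ∉ C and 8 ∉ A, so 8 ∉ C △ A
8 ∉ (C △ A) and 8 ∉ C, so 8 ∉ (C △ A) − C
8 ∉ A, so 8 ∈ A^c
8 ∉ A and 8 ∉ C, so 8 ∉ A ∪ C
8 ∉ (A ∪ C) and 8 ∉ C, so 8 ∉ (A ∪ C) − C
8 ∈ B and 8 ∉ ((A ∪ C) − C), so 8 ∈ B ∪ ((A ∪ C) − C)
8 ∈ A^c and 8 ∈ (B ∪ ((A ∪ C) − C)), so 8 ∉ A^c − (B ∪ ((A ∪ C) − C))
8 ∉ ((C △ A) − C) and 8 ∉ (A^c − (B ∪ ((A ∪ C) − C))), so 8 ∉ ((C △ A) − C) − (A^c − (B ∪ ((A ∪ C) − C)))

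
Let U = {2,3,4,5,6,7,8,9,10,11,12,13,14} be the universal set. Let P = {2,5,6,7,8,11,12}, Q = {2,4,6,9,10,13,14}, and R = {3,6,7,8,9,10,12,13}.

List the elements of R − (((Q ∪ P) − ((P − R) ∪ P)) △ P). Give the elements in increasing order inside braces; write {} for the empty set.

{3}

Q ∪ P = {2,4,5,6,7,8,9,10,11,12,13,14}
P − R = {2,5,11}
(P − R) ∪ P = {2,5,6,7,8,11,12}
(Q ∪ P) − ((P − R) ∪ P) = {4,9,10,13,14}
((Q ∪ P) − ((P − R) ∪ P)) △ P = {2,4,5,6,7,8,9,10,11,12,13,14}
R − (((Q ∪ P) − ((P − R) ∪ P)) △ P) = {3}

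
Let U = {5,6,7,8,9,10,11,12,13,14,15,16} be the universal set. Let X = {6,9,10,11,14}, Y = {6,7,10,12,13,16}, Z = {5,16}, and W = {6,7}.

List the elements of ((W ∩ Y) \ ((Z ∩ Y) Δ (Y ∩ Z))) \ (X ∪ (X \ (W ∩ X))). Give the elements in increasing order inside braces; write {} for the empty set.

{7}

W ∩ Y = {6,7}
Z ∩ Y = {16}
Y ∩ Z = {16}
(Z ∩ Y) Δ (Y ∩ Z) = {}
(W ∩ Y) \ ((Z ∩ Y) Δ (Y ∩ Z)) = {6,7}
W ∩ X = {6}
X \ (W ∩ X) = {9,10,11,14}
X ∪ (X \ (W ∩ X)) = {6,9,10,11,14}
((W ∩ Y) \ ((Z ∩ Y) Δ (Y ∩ Z))) \ (X ∪ (X \ (W ∩ X))) = {7}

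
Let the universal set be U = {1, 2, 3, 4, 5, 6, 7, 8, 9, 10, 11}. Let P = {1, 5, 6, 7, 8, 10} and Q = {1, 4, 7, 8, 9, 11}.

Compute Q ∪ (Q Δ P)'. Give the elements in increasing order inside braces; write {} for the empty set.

Q Δ P = {4, 5, 6, 9, 10, 11}
(Q Δ P)' = {1, 2, 3, 7, 8}
Q ∪ (Q Δ P)' = {1, 2, 3, 4, 7, 8, 9, 11}

{1, 2, 3, 4, 7, 8, 9, 11}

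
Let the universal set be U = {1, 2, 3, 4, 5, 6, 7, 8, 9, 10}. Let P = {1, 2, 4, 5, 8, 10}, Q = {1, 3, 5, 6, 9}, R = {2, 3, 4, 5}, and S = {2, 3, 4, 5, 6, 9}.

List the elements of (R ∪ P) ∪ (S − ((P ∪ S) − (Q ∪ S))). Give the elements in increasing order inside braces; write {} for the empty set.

{1, 2, 3, 4, 5, 6, 8, 9, 10}

R ∪ P = {1, 2, 3, 4, 5, 8, 10}
P ∪ S = {1, 2, 3, 4, 5, 6, 8, 9, 10}
Q ∪ S = {1, 2, 3, 4, 5, 6, 9}
(P ∪ S) − (Q ∪ S) = {8, 10}
S − ((P ∪ S) − (Q ∪ S)) = {2, 3, 4, 5, 6, 9}
(R ∪ P) ∪ (S − ((P ∪ S) − (Q ∪ S))) = {1, 2, 3, 4, 5, 6, 8, 9, 10}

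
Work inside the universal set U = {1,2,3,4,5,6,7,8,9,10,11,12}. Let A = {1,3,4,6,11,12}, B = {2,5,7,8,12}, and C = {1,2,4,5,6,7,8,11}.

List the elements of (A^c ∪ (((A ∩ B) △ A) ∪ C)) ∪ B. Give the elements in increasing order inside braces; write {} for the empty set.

{1,2,3,4,5,6,7,8,9,10,11,12}

A^c = {2,5,7,8,9,10}
A ∩ B = {12}
(A ∩ B) △ A = {1,3,4,6,11}
((A ∩ B) △ A) ∪ C = {1,2,3,4,5,6,7,8,11}
A^c ∪ (((A ∩ B) △ A) ∪ C) = {1,2,3,4,5,6,7,8,9,10,11}
(A^c ∪ (((A ∩ B) △ A) ∪ C)) ∪ B = {1,2,3,4,5,6,7,8,9,10,11,12}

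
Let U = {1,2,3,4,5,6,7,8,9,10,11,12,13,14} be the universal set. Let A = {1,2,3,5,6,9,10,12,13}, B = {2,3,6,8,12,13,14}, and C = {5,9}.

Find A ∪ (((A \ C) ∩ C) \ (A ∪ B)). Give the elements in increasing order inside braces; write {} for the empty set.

{1,2,3,5,6,9,10,12,13}

A \ C = {1,2,3,6,10,12,13}
(A \ C) ∩ C = {}
A ∪ B = {1,2,3,5,6,8,9,10,12,13,14}
((A \ C) ∩ C) \ (A ∪ B) = {}
A ∪ (((A \ C) ∩ C) \ (A ∪ B)) = {1,2,3,5,6,9,10,12,13}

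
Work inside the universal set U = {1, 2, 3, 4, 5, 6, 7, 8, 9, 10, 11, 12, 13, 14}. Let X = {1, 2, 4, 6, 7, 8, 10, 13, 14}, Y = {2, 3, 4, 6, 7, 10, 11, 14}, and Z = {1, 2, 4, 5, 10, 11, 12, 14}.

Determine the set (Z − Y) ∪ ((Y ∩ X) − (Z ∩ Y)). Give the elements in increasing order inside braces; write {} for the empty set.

Z − Y = {1, 5, 12}
Y ∩ X = {2, 4, 6, 7, 10, 14}
Z ∩ Y = {2, 4, 10, 11, 14}
(Y ∩ X) − (Z ∩ Y) = {6, 7}
(Z − Y) ∪ ((Y ∩ X) − (Z ∩ Y)) = {1, 5, 6, 7, 12}

{1, 5, 6, 7, 12}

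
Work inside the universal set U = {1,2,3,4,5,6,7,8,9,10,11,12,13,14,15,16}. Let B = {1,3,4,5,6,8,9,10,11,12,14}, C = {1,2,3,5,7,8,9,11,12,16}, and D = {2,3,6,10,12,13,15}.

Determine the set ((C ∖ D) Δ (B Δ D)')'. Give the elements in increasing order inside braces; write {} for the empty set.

C ∖ D = {1,5,7,8,9,11,16}
B Δ D = {1,2,4,5,8,9,11,13,14,15}
(B Δ D)' = {3,6,7,10,12,16}
(C ∖ D) Δ (B Δ D)' = {1,3,5,6,8,9,10,11,12}
((C ∖ D) Δ (B Δ D)')' = {2,4,7,13,14,15,16}

{2,4,7,13,14,15,16}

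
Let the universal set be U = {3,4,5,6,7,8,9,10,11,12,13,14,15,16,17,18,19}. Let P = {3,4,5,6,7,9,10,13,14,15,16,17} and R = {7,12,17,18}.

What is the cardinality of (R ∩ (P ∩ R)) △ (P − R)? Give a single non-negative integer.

P ∩ R = {7,17}
R ∩ (P ∩ R) = {7,17}
P − R = {3,4,5,6,9,10,13,14,15,16}
(R ∩ (P ∩ R)) △ (P − R) = {3,4,5,6,7,9,10,13,14,15,16,17}
|(R ∩ (P ∩ R)) △ (P − R)| = 12

12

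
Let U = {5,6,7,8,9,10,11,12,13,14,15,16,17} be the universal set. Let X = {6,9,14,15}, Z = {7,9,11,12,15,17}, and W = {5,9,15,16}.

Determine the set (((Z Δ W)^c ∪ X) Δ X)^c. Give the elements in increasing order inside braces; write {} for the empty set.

Z Δ W = {5,7,11,12,16,17}
(Z Δ W)^c = {6,8,9,10,13,14,15}
(Z Δ W)^c ∪ X = {6,8,9,10,13,14,15}
((Z Δ W)^c ∪ X) Δ X = {8,10,13}
(((Z Δ W)^c ∪ X) Δ X)^c = {5,6,7,9,11,12,14,15,16,17}

{5,6,7,9,11,12,14,15,16,17}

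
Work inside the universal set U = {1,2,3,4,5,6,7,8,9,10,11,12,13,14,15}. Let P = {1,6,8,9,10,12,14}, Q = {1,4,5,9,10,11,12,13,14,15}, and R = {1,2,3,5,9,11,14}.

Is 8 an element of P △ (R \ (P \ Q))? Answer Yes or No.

Yes

8 ∈ P and 8 ∉ Q, so 8 ∈ P \ Q
8 ∉ R and 8 ∈ (P \ Q), so 8 ∉ R \ (P \ Q)
8 ∈ P and 8 ∉ (R \ (P \ Q)), so 8 ∈ P △ (R \ (P \ Q))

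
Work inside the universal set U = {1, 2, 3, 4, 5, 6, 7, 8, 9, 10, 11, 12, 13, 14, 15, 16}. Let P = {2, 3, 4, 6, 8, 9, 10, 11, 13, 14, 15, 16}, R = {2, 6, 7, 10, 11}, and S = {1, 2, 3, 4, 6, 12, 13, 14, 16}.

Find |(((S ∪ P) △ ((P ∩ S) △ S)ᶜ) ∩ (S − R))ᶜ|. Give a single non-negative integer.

S ∪ P = {1, 2, 3, 4, 6, 8, 9, 10, 11, 12, 13, 14, 15, 16}
P ∩ S = {2, 3, 4, 6, 13, 14, 16}
(P ∩ S) △ S = {1, 12}
((P ∩ S) △ S)ᶜ = {2, 3, 4, 5, 6, 7, 8, 9, 10, 11, 13, 14, 15, 16}
(S ∪ P) △ ((P ∩ S) △ S)ᶜ = {1, 5, 7, 12}
S − R = {1, 3, 4, 12, 13, 14, 16}
((S ∪ P) △ ((P ∩ S) △ S)ᶜ) ∩ (S − R) = {1, 12}
(((S ∪ P) △ ((P ∩ S) △ S)ᶜ) ∩ (S − R))ᶜ = {2, 3, 4, 5, 6, 7, 8, 9, 10, 11, 13, 14, 15, 16}
|(((S ∪ P) △ ((P ∩ S) △ S)ᶜ) ∩ (S − R))ᶜ| = 14

14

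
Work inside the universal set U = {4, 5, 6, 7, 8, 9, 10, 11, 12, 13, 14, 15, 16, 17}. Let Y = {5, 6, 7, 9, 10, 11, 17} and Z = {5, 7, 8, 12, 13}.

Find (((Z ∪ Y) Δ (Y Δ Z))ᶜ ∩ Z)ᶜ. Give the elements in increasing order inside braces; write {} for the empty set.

Z ∪ Y = {5, 6, 7, 8, 9, 10, 11, 12, 13, 17}
Y Δ Z = {6, 8, 9, 10, 11, 12, 13, 17}
(Z ∪ Y) Δ (Y Δ Z) = {5, 7}
((Z ∪ Y) Δ (Y Δ Z))ᶜ = {4, 6, 8, 9, 10, 11, 12, 13, 14, 15, 16, 17}
((Z ∪ Y) Δ (Y Δ Z))ᶜ ∩ Z = {8, 12, 13}
(((Z ∪ Y) Δ (Y Δ Z))ᶜ ∩ Z)ᶜ = {4, 5, 6, 7, 9, 10, 11, 14, 15, 16, 17}

{4, 5, 6, 7, 9, 10, 11, 14, 15, 16, 17}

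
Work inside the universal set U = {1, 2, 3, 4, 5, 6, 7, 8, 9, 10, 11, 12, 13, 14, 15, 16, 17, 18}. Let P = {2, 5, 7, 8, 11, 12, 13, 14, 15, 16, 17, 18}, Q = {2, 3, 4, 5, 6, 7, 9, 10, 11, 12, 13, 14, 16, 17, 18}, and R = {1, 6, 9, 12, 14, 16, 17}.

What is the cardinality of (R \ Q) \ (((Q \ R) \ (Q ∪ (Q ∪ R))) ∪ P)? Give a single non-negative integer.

R \ Q = {1}
Q \ R = {2, 3, 4, 5, 7, 10, 11, 13, 18}
Q ∪ R = {1, 2, 3, 4, 5, 6, 7, 9, 10, 11, 12, 13, 14, 16, 17, 18}
Q ∪ (Q ∪ R) = {1, 2, 3, 4, 5, 6, 7, 9, 10, 11, 12, 13, 14, 16, 17, 18}
(Q \ R) \ (Q ∪ (Q ∪ R)) = {}
((Q \ R) \ (Q ∪ (Q ∪ R))) ∪ P = {2, 5, 7, 8, 11, 12, 13, 14, 15, 16, 17, 18}
(R \ Q) \ (((Q \ R) \ (Q ∪ (Q ∪ R))) ∪ P) = {1}
|(R \ Q) \ (((Q \ R) \ (Q ∪ (Q ∪ R))) ∪ P)| = 1

1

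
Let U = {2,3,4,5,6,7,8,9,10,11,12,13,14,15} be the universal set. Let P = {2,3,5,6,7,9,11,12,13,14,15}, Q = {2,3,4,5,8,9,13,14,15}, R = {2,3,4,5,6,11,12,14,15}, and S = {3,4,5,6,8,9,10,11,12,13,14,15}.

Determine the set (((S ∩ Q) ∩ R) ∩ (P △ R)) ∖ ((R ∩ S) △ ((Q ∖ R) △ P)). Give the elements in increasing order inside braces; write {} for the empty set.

S ∩ Q = {3,4,5,8,9,13,14,15}
(S ∩ Q) ∩ R = {3,4,5,14,15}
P △ R = {4,7,9,13}
((S ∩ Q) ∩ R) ∩ (P △ R) = {4}
R ∩ S = {3,4,5,6,11,12,14,15}
Q ∖ R = {8,9,13}
(Q ∖ R) △ P = {2,3,5,6,7,8,11,12,14,15}
(R ∩ S) △ ((Q ∖ R) △ P) = {2,4,7,8}
(((S ∩ Q) ∩ R) ∩ (P △ R)) ∖ ((R ∩ S) △ ((Q ∖ R) △ P)) = {}

{}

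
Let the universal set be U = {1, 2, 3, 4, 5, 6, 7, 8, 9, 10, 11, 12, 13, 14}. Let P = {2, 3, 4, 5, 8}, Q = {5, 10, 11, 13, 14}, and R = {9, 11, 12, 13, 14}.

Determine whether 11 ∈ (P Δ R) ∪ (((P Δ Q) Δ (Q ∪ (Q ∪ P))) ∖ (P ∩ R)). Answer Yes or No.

Yes

11 ∉ P and 11 ∈ R, so 11 ∈ P Δ R
11 ∉ P and 11 ∈ Q, so 11 ∈ P Δ Q
11 ∈ Q and 11 ∉ P, so 11 ∈ Q ∪ P
11 ∈ Q and 11 ∈ (Q ∪ P), so 11 ∈ Q ∪ (Q ∪ P)
11 ∈ (P Δ Q) and 11 ∈ (Q ∪ (Q ∪ P)), so 11 ∉ (P Δ Q) Δ (Q ∪ (Q ∪ P))
11 ∉ P and 11 ∈ R, so 11 ∉ P ∩ R
11 ∉ ((P Δ Q) Δ (Q ∪ (Q ∪ P))) and 11 ∉ (P ∩ R), so 11 ∉ ((P Δ Q) Δ (Q ∪ (Q ∪ P))) ∖ (P ∩ R)
11 ∈ (P Δ R) and 11 ∉ (((P Δ Q) Δ (Q ∪ (Q ∪ P))) ∖ (P ∩ R)), so 11 ∈ (P Δ R) ∪ (((P Δ Q) Δ (Q ∪ (Q ∪ P))) ∖ (P ∩ R))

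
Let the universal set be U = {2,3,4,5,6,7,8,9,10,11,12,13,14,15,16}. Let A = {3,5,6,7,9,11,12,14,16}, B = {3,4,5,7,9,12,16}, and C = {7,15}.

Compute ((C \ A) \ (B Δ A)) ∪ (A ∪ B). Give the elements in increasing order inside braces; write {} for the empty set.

C \ A = {15}
B Δ A = {4,6,11,14}
(C \ A) \ (B Δ A) = {15}
A ∪ B = {3,4,5,6,7,9,11,12,14,16}
((C \ A) \ (B Δ A)) ∪ (A ∪ B) = {3,4,5,6,7,9,11,12,14,15,16}

{3,4,5,6,7,9,11,12,14,15,16}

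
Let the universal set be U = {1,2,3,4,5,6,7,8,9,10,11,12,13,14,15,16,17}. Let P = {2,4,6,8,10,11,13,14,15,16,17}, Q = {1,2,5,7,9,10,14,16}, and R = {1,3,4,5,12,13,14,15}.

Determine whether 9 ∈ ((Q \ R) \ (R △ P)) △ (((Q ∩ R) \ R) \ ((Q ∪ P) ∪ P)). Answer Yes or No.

Yes

9 ∈ Q and 9 ∉ R, so 9 ∈ Q \ R
9 ∉ R and 9 ∉ P, so 9 ∉ R △ P
9 ∈ (Q \ R) and 9 ∉ (R △ P), so 9 ∈ (Q \ R) \ (R △ P)
9 ∈ Q and 9 ∉ R, so 9 ∉ Q ∩ R
9 ∉ (Q ∩ R) and 9 ∉ R, so 9 ∉ (Q ∩ R) \ R
9 ∈ Q and 9 ∉ P, so 9 ∈ Q ∪ P
9 ∈ (Q ∪ P) and 9 ∉ P, so 9 ∈ (Q ∪ P) ∪ P
9 ∉ ((Q ∩ R) \ R) and 9 ∈ ((Q ∪ P) ∪ P), so 9 ∉ ((Q ∩ R) \ R) \ ((Q ∪ P) ∪ P)
9 ∈ ((Q \ R) \ (R △ P)) and 9 ∉ (((Q ∩ R) \ R) \ ((Q ∪ P) ∪ P)), so 9 ∈ ((Q \ R) \ (R △ P)) △ (((Q ∩ R) \ R) \ ((Q ∪ P) ∪ P))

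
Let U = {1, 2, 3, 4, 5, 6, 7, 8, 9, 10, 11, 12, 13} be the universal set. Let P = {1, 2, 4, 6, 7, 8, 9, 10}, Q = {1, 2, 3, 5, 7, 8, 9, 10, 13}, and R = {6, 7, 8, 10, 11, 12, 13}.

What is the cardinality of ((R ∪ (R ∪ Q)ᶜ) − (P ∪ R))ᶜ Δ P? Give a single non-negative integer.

R ∪ Q = {1, 2, 3, 5, 6, 7, 8, 9, 10, 11, 12, 13}
(R ∪ Q)ᶜ = {4}
R ∪ (R ∪ Q)ᶜ = {4, 6, 7, 8, 10, 11, 12, 13}
P ∪ R = {1, 2, 4, 6, 7, 8, 9, 10, 11, 12, 13}
(R ∪ (R ∪ Q)ᶜ) − (P ∪ R) = {}
((R ∪ (R ∪ Q)ᶜ) − (P ∪ R))ᶜ = {1, 2, 3, 4, 5, 6, 7, 8, 9, 10, 11, 12, 13}
((R ∪ (R ∪ Q)ᶜ) − (P ∪ R))ᶜ Δ P = {3, 5, 11, 12, 13}
|((R ∪ (R ∪ Q)ᶜ) − (P ∪ R))ᶜ Δ P| = 5

5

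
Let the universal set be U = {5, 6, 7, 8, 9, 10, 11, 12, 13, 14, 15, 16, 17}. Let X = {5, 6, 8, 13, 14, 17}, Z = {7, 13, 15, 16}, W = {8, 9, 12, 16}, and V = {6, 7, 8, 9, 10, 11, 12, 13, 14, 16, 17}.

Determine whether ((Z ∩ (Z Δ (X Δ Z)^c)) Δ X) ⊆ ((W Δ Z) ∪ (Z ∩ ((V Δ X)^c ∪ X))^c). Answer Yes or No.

X Δ Z = {5, 6, 7, 8, 14, 15, 16, 17}
(X Δ Z)^c = {9, 10, 11, 12, 13}
Z Δ (X Δ Z)^c = {7, 9, 10, 11, 12, 15, 16}
Z ∩ (Z Δ (X Δ Z)^c) = {7, 15, 16}
(Z ∩ (Z Δ (X Δ Z)^c)) Δ X = {5, 6, 7, 8, 13, 14, 15, 16, 17}
W Δ Z = {7, 8, 9, 12, 13, 15}
V Δ X = {5, 7, 9, 10, 11, 12, 16}
(V Δ X)^c = {6, 8, 13, 14, 15, 17}
(V Δ X)^c ∪ X = {5, 6, 8, 13, 14, 15, 17}
Z ∩ ((V Δ X)^c ∪ X) = {13, 15}
(Z ∩ ((V Δ X)^c ∪ X))^c = {5, 6, 7, 8, 9, 10, 11, 12, 14, 16, 17}
(W Δ Z) ∪ (Z ∩ ((V Δ X)^c ∪ X))^c = {5, 6, 7, 8, 9, 10, 11, 12, 13, 14, 15, 16, 17}
Every element of {5, 6, 7, 8, 13, 14, 15, 16, 17} is in {5, 6, 7, 8, 9, 10, 11, 12, 13, 14, 15, 16, 17}, so (Z ∩ (Z Δ (X Δ Z)^c)) Δ X ⊆ (W Δ Z) ∪ (Z ∩ ((V Δ X)^c ∪ X))^c.

Yes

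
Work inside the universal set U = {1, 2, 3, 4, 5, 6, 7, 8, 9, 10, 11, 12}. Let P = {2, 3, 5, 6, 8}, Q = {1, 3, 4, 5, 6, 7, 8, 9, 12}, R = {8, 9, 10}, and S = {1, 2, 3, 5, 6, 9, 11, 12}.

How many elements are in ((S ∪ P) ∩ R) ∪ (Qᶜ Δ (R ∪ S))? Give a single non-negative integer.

7

S ∪ P = {1, 2, 3, 5, 6, 8, 9, 11, 12}
(S ∪ P) ∩ R = {8, 9}
Qᶜ = {2, 10, 11}
R ∪ S = {1, 2, 3, 5, 6, 8, 9, 10, 11, 12}
Qᶜ Δ (R ∪ S) = {1, 3, 5, 6, 8, 9, 12}
((S ∪ P) ∩ R) ∪ (Qᶜ Δ (R ∪ S)) = {1, 3, 5, 6, 8, 9, 12}
|((S ∪ P) ∩ R) ∪ (Qᶜ Δ (R ∪ S))| = 7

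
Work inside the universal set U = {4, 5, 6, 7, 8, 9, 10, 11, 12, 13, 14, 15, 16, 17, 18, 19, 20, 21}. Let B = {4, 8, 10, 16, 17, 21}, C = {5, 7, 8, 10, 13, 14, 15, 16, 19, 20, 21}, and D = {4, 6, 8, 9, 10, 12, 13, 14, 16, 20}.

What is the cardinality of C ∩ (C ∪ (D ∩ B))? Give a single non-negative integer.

11

D ∩ B = {4, 8, 10, 16}
C ∪ (D ∩ B) = {4, 5, 7, 8, 10, 13, 14, 15, 16, 19, 20, 21}
C ∩ (C ∪ (D ∩ B)) = {5, 7, 8, 10, 13, 14, 15, 16, 19, 20, 21}
|C ∩ (C ∪ (D ∩ B))| = 11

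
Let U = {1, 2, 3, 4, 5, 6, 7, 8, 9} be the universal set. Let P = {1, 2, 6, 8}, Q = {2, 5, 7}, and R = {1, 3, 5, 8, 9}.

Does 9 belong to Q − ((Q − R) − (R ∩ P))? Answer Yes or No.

No

9 ∉ Q and 9 ∈ R, so 9 ∉ Q − R
9 ∈ R and 9 ∉ P, so 9 ∉ R ∩ P
9 ∉ (Q − R) and 9 ∉ (R ∩ P), so 9 ∉ (Q − R) − (R ∩ P)
9 ∉ Q and 9 ∉ ((Q − R) − (R ∩ P)), so 9 ∉ Q − ((Q − R) − (R ∩ P))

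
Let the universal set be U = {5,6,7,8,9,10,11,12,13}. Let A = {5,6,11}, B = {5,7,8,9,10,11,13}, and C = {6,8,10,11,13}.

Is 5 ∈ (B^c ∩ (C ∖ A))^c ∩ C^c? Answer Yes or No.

5 ∈ B, so 5 ∉ B^c
5 ∉ C and 5 ∈ A, so 5 ∉ C ∖ A
5 ∉ B^c and 5 ∉ (C ∖ A), so 5 ∉ B^c ∩ (C ∖ A)
5 ∈ (B^c ∩ (C ∖ A))^c since 5 ∉ (B^c ∩ (C ∖ A))
5 ∉ C, so 5 ∈ C^c
5 ∈ (B^c ∩ (C ∖ A))^c and 5 ∈ C^c, so 5 ∈ (B^c ∩ (C ∖ A))^c ∩ C^c

Yes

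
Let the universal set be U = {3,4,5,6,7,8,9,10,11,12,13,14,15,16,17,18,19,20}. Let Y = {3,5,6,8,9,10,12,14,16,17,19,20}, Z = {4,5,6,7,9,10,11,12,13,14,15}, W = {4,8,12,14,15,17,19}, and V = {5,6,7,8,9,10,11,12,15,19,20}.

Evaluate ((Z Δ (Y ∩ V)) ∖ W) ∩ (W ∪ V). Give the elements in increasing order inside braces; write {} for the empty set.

{7,11,20}

Y ∩ V = {5,6,8,9,10,12,19,20}
Z Δ (Y ∩ V) = {4,7,8,11,13,14,15,19,20}
(Z Δ (Y ∩ V)) ∖ W = {7,11,13,20}
W ∪ V = {4,5,6,7,8,9,10,11,12,14,15,17,19,20}
((Z Δ (Y ∩ V)) ∖ W) ∩ (W ∪ V) = {7,11,20}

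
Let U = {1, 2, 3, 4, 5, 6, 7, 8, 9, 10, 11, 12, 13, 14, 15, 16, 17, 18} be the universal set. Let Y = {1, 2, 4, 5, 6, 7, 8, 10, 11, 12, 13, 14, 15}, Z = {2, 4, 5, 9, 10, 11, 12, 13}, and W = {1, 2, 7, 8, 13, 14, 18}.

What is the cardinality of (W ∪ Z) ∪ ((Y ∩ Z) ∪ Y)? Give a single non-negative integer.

W ∪ Z = {1, 2, 4, 5, 7, 8, 9, 10, 11, 12, 13, 14, 18}
Y ∩ Z = {2, 4, 5, 10, 11, 12, 13}
(Y ∩ Z) ∪ Y = {1, 2, 4, 5, 6, 7, 8, 10, 11, 12, 13, 14, 15}
(W ∪ Z) ∪ ((Y ∩ Z) ∪ Y) = {1, 2, 4, 5, 6, 7, 8, 9, 10, 11, 12, 13, 14, 15, 18}
|(W ∪ Z) ∪ ((Y ∩ Z) ∪ Y)| = 15

15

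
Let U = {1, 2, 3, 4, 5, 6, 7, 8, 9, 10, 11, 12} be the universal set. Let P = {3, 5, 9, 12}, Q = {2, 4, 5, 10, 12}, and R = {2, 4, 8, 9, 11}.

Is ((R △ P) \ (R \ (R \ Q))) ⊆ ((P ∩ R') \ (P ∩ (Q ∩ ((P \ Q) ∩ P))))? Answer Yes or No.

R △ P = {2, 3, 4, 5, 8, 11, 12}
R \ Q = {8, 9, 11}
R \ (R \ Q) = {2, 4}
(R △ P) \ (R \ (R \ Q)) = {3, 5, 8, 11, 12}
R' = {1, 3, 5, 6, 7, 10, 12}
P ∩ R' = {3, 5, 12}
P \ Q = {3, 9}
(P \ Q) ∩ P = {3, 9}
Q ∩ ((P \ Q) ∩ P) = {}
P ∩ (Q ∩ ((P \ Q) ∩ P)) = {}
(P ∩ R') \ (P ∩ (Q ∩ ((P \ Q) ∩ P))) = {3, 5, 12}
8 ∈ (R △ P) \ (R \ (R \ Q)) but 8 ∉ (P ∩ R') \ (P ∩ (Q ∩ ((P \ Q) ∩ P))), so the inclusion fails.

No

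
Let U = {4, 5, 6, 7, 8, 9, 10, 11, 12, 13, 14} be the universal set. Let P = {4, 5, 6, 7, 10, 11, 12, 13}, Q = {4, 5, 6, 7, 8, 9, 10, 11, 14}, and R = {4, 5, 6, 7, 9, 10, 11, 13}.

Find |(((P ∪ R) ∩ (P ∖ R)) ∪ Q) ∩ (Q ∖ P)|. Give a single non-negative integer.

P ∪ R = {4, 5, 6, 7, 9, 10, 11, 12, 13}
P ∖ R = {12}
(P ∪ R) ∩ (P ∖ R) = {12}
((P ∪ R) ∩ (P ∖ R)) ∪ Q = {4, 5, 6, 7, 8, 9, 10, 11, 12, 14}
Q ∖ P = {8, 9, 14}
(((P ∪ R) ∩ (P ∖ R)) ∪ Q) ∩ (Q ∖ P) = {8, 9, 14}
|(((P ∪ R) ∩ (P ∖ R)) ∪ Q) ∩ (Q ∖ P)| = 3

3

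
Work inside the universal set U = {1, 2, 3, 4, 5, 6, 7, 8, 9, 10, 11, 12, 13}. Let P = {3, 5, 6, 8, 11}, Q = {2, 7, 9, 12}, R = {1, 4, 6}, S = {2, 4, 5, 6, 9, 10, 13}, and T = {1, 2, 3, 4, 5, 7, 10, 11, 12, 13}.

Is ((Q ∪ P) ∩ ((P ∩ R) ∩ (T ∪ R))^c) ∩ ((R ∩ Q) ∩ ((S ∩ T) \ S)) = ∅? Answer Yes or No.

Q ∪ P = {2, 3, 5, 6, 7, 8, 9, 11, 12}
P ∩ R = {6}
T ∪ R = {1, 2, 3, 4, 5, 6, 7, 10, 11, 12, 13}
(P ∩ R) ∩ (T ∪ R) = {6}
((P ∩ R) ∩ (T ∪ R))^c = {1, 2, 3, 4, 5, 7, 8, 9, 10, 11, 12, 13}
(Q ∪ P) ∩ ((P ∩ R) ∩ (T ∪ R))^c = {2, 3, 5, 7, 8, 9, 11, 12}
R ∩ Q = {}
S ∩ T = {2, 4, 5, 10, 13}
(S ∩ T) \ S = {}
(R ∩ Q) ∩ ((S ∩ T) \ S) = {}
{2, 3, 5, 7, 8, 9, 11, 12} and {} share no elements.

Yes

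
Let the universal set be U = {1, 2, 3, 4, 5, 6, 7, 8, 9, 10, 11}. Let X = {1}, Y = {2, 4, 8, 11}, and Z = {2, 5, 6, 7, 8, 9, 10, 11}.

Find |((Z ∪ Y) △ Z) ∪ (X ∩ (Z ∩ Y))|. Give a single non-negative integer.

1

Z ∪ Y = {2, 4, 5, 6, 7, 8, 9, 10, 11}
(Z ∪ Y) △ Z = {4}
Z ∩ Y = {2, 8, 11}
X ∩ (Z ∩ Y) = {}
((Z ∪ Y) △ Z) ∪ (X ∩ (Z ∩ Y)) = {4}
|((Z ∪ Y) △ Z) ∪ (X ∩ (Z ∩ Y))| = 1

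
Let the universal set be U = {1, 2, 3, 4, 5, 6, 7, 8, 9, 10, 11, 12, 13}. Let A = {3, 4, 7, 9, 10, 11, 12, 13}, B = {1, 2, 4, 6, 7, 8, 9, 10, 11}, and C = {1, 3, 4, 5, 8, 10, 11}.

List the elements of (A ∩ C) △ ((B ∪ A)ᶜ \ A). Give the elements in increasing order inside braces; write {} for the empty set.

A ∩ C = {3, 4, 10, 11}
B ∪ A = {1, 2, 3, 4, 6, 7, 8, 9, 10, 11, 12, 13}
(B ∪ A)ᶜ = {5}
(B ∪ A)ᶜ \ A = {5}
(A ∩ C) △ ((B ∪ A)ᶜ \ A) = {3, 4, 5, 10, 11}

{3, 4, 5, 10, 11}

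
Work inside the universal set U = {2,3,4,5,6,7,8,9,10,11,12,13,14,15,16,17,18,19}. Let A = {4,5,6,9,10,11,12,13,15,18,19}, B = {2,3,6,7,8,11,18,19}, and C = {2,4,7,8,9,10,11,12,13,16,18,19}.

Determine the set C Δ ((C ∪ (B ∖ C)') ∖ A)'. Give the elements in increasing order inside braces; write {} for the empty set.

{2,3,5,6,7,8,15,16}

B ∖ C = {3,6}
(B ∖ C)' = {2,4,5,7,8,9,10,11,12,13,14,15,16,17,18,19}
C ∪ (B ∖ C)' = {2,4,5,7,8,9,10,11,12,13,14,15,16,17,18,19}
(C ∪ (B ∖ C)') ∖ A = {2,7,8,14,16,17}
((C ∪ (B ∖ C)') ∖ A)' = {3,4,5,6,9,10,11,12,13,15,18,19}
C Δ ((C ∪ (B ∖ C)') ∖ A)' = {2,3,5,6,7,8,15,16}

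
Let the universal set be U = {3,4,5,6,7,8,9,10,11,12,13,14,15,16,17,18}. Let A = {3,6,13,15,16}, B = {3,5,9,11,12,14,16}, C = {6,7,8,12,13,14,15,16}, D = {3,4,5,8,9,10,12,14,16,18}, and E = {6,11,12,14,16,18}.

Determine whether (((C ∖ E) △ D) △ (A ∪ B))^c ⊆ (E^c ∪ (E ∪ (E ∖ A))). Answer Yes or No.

Yes

C ∖ E = {7,8,13,15}
(C ∖ E) △ D = {3,4,5,7,9,10,12,13,14,15,16,18}
A ∪ B = {3,5,6,9,11,12,13,14,15,16}
((C ∖ E) △ D) △ (A ∪ B) = {4,6,7,10,11,18}
(((C ∖ E) △ D) △ (A ∪ B))^c = {3,5,8,9,12,13,14,15,16,17}
E^c = {3,4,5,7,8,9,10,13,15,17}
E ∖ A = {11,12,14,18}
E ∪ (E ∖ A) = {6,11,12,14,16,18}
E^c ∪ (E ∪ (E ∖ A)) = {3,4,5,6,7,8,9,10,11,12,13,14,15,16,17,18}
Every element of {3,5,8,9,12,13,14,15,16,17} is in {3,4,5,6,7,8,9,10,11,12,13,14,15,16,17,18}, so (((C ∖ E) △ D) △ (A ∪ B))^c ⊆ E^c ∪ (E ∪ (E ∖ A)).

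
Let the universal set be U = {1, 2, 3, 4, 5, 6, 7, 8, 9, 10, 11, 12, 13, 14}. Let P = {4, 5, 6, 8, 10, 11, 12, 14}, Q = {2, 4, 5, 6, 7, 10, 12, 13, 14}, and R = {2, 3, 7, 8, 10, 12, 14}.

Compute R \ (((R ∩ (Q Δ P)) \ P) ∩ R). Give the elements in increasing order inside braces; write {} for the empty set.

{3, 8, 10, 12, 14}

Q Δ P = {2, 7, 8, 11, 13}
R ∩ (Q Δ P) = {2, 7, 8}
(R ∩ (Q Δ P)) \ P = {2, 7}
((R ∩ (Q Δ P)) \ P) ∩ R = {2, 7}
R \ (((R ∩ (Q Δ P)) \ P) ∩ R) = {3, 8, 10, 12, 14}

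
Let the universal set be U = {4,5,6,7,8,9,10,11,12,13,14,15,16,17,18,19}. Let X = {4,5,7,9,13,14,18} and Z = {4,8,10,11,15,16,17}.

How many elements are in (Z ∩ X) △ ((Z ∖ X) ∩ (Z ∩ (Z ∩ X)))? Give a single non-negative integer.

1

Z ∩ X = {4}
Z ∖ X = {8,10,11,15,16,17}
Z ∩ (Z ∩ X) = {4}
(Z ∖ X) ∩ (Z ∩ (Z ∩ X)) = {}
(Z ∩ X) △ ((Z ∖ X) ∩ (Z ∩ (Z ∩ X))) = {4}
|(Z ∩ X) △ ((Z ∖ X) ∩ (Z ∩ (Z ∩ X)))| = 1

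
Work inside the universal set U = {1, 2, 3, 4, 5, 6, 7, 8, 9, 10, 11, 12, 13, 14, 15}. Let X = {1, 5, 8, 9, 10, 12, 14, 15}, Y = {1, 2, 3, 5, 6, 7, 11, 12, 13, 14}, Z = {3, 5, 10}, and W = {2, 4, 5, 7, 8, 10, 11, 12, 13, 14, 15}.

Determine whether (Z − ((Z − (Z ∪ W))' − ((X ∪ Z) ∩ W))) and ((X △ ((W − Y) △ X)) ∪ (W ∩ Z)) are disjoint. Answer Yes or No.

Z ∪ W = {2, 3, 4, 5, 7, 8, 10, 11, 12, 13, 14, 15}
Z − (Z ∪ W) = {}
(Z − (Z ∪ W))' = {1, 2, 3, 4, 5, 6, 7, 8, 9, 10, 11, 12, 13, 14, 15}
X ∪ Z = {1, 3, 5, 8, 9, 10, 12, 14, 15}
(X ∪ Z) ∩ W = {5, 8, 10, 12, 14, 15}
(Z − (Z ∪ W))' − ((X ∪ Z) ∩ W) = {1, 2, 3, 4, 6, 7, 9, 11, 13}
Z − ((Z − (Z ∪ W))' − ((X ∪ Z) ∩ W)) = {5, 10}
W − Y = {4, 8, 10, 15}
(W − Y) △ X = {1, 4, 5, 9, 12, 14}
X △ ((W − Y) △ X) = {4, 8, 10, 15}
W ∩ Z = {5, 10}
(X △ ((W − Y) △ X)) ∪ (W ∩ Z) = {4, 5, 8, 10, 15}
5 lies in both, so they are not disjoint.

No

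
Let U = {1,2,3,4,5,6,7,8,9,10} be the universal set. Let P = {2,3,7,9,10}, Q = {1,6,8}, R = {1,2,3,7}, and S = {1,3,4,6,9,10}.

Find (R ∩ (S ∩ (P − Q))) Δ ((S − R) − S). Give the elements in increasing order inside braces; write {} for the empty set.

P − Q = {2,3,7,9,10}
S ∩ (P − Q) = {3,9,10}
R ∩ (S ∩ (P − Q)) = {3}
S − R = {4,6,9,10}
(S − R) − S = {}
(R ∩ (S ∩ (P − Q))) Δ ((S − R) − S) = {3}

{3}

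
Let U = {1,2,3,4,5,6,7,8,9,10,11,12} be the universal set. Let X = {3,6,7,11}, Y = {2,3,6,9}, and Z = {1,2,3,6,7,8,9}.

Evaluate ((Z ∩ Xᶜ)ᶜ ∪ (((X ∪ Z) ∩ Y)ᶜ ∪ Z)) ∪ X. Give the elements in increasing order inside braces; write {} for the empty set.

Xᶜ = {1,2,4,5,8,9,10,12}
Z ∩ Xᶜ = {1,2,8,9}
(Z ∩ Xᶜ)ᶜ = {3,4,5,6,7,10,11,12}
X ∪ Z = {1,2,3,6,7,8,9,11}
(X ∪ Z) ∩ Y = {2,3,6,9}
((X ∪ Z) ∩ Y)ᶜ = {1,4,5,7,8,10,11,12}
((X ∪ Z) ∩ Y)ᶜ ∪ Z = {1,2,3,4,5,6,7,8,9,10,11,12}
(Z ∩ Xᶜ)ᶜ ∪ (((X ∪ Z) ∩ Y)ᶜ ∪ Z) = {1,2,3,4,5,6,7,8,9,10,11,12}
((Z ∩ Xᶜ)ᶜ ∪ (((X ∪ Z) ∩ Y)ᶜ ∪ Z)) ∪ X = {1,2,3,4,5,6,7,8,9,10,11,12}

{1,2,3,4,5,6,7,8,9,10,11,12}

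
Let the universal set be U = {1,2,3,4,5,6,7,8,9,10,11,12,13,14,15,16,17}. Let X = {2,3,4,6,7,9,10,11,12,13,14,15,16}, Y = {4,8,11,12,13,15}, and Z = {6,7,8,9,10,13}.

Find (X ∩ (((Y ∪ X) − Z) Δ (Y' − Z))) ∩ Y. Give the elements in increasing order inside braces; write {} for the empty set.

Y ∪ X = {2,3,4,6,7,8,9,10,11,12,13,14,15,16}
(Y ∪ X) − Z = {2,3,4,11,12,14,15,16}
Y' = {1,2,3,5,6,7,9,10,14,16,17}
Y' − Z = {1,2,3,5,14,16,17}
((Y ∪ X) − Z) Δ (Y' − Z) = {1,4,5,11,12,15,17}
X ∩ (((Y ∪ X) − Z) Δ (Y' − Z)) = {4,11,12,15}
(X ∩ (((Y ∪ X) − Z) Δ (Y' − Z))) ∩ Y = {4,11,12,15}

{4,11,12,15}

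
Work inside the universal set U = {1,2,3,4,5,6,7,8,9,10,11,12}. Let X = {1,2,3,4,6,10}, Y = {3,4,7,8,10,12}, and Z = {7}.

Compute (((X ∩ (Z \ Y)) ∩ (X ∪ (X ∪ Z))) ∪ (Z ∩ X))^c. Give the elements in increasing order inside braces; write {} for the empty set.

{1,2,3,4,5,6,7,8,9,10,11,12}

Z \ Y = {}
X ∩ (Z \ Y) = {}
X ∪ Z = {1,2,3,4,6,7,10}
X ∪ (X ∪ Z) = {1,2,3,4,6,7,10}
(X ∩ (Z \ Y)) ∩ (X ∪ (X ∪ Z)) = {}
Z ∩ X = {}
((X ∩ (Z \ Y)) ∩ (X ∪ (X ∪ Z))) ∪ (Z ∩ X) = {}
(((X ∩ (Z \ Y)) ∩ (X ∪ (X ∪ Z))) ∪ (Z ∩ X))^c = {1,2,3,4,5,6,7,8,9,10,11,12}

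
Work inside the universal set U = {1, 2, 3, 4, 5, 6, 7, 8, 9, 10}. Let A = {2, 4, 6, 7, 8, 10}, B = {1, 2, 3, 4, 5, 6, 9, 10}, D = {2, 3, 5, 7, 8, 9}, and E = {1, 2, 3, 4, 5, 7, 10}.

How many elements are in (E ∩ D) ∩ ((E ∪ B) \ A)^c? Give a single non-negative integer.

E ∩ D = {2, 3, 5, 7}
E ∪ B = {1, 2, 3, 4, 5, 6, 7, 9, 10}
(E ∪ B) \ A = {1, 3, 5, 9}
((E ∪ B) \ A)^c = {2, 4, 6, 7, 8, 10}
(E ∩ D) ∩ ((E ∪ B) \ A)^c = {2, 7}
|(E ∩ D) ∩ ((E ∪ B) \ A)^c| = 2

2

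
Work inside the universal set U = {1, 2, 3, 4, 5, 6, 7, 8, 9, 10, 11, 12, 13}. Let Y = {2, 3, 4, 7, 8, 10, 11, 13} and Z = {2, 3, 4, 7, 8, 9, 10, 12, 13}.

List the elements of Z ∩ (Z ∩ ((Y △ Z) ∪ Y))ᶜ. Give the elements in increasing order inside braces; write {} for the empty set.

Y △ Z = {9, 11, 12}
(Y △ Z) ∪ Y = {2, 3, 4, 7, 8, 9, 10, 11, 12, 13}
Z ∩ ((Y △ Z) ∪ Y) = {2, 3, 4, 7, 8, 9, 10, 12, 13}
(Z ∩ ((Y △ Z) ∪ Y))ᶜ = {1, 5, 6, 11}
Z ∩ (Z ∩ ((Y △ Z) ∪ Y))ᶜ = {}

{}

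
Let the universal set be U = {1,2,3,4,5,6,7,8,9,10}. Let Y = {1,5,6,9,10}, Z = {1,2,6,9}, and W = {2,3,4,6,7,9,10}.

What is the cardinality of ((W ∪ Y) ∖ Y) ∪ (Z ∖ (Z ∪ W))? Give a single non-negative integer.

4

W ∪ Y = {1,2,3,4,5,6,7,9,10}
(W ∪ Y) ∖ Y = {2,3,4,7}
Z ∪ W = {1,2,3,4,6,7,9,10}
Z ∖ (Z ∪ W) = {}
((W ∪ Y) ∖ Y) ∪ (Z ∖ (Z ∪ W)) = {2,3,4,7}
|((W ∪ Y) ∖ Y) ∪ (Z ∖ (Z ∪ W))| = 4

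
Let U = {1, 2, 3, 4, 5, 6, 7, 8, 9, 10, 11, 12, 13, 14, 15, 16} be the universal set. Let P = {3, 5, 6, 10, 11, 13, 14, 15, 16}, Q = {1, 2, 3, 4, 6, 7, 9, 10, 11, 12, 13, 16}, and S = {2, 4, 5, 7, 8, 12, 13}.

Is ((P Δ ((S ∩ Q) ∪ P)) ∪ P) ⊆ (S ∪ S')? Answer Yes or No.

S ∩ Q = {2, 4, 7, 12, 13}
(S ∩ Q) ∪ P = {2, 3, 4, 5, 6, 7, 10, 11, 12, 13, 14, 15, 16}
P Δ ((S ∩ Q) ∪ P) = {2, 4, 7, 12}
(P Δ ((S ∩ Q) ∪ P)) ∪ P = {2, 3, 4, 5, 6, 7, 10, 11, 12, 13, 14, 15, 16}
S' = {1, 3, 6, 9, 10, 11, 14, 15, 16}
S ∪ S' = {1, 2, 3, 4, 5, 6, 7, 8, 9, 10, 11, 12, 13, 14, 15, 16}
Every element of {2, 3, 4, 5, 6, 7, 10, 11, 12, 13, 14, 15, 16} is in {1, 2, 3, 4, 5, 6, 7, 8, 9, 10, 11, 12, 13, 14, 15, 16}, so (P Δ ((S ∩ Q) ∪ P)) ∪ P ⊆ S ∪ S'.

Yes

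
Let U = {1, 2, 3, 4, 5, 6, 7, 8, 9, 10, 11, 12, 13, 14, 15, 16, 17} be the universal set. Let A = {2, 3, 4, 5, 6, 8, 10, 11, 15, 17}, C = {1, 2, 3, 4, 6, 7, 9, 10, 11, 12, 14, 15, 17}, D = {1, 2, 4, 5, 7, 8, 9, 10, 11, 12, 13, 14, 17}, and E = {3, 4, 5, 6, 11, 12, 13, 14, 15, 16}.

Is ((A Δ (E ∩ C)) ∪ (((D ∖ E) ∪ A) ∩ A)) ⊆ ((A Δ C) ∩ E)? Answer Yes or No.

No

E ∩ C = {3, 4, 6, 11, 12, 14, 15}
A Δ (E ∩ C) = {2, 5, 8, 10, 12, 14, 17}
D ∖ E = {1, 2, 7, 8, 9, 10, 17}
(D ∖ E) ∪ A = {1, 2, 3, 4, 5, 6, 7, 8, 9, 10, 11, 15, 17}
((D ∖ E) ∪ A) ∩ A = {2, 3, 4, 5, 6, 8, 10, 11, 15, 17}
(A Δ (E ∩ C)) ∪ (((D ∖ E) ∪ A) ∩ A) = {2, 3, 4, 5, 6, 8, 10, 11, 12, 14, 15, 17}
A Δ C = {1, 5, 7, 8, 9, 12, 14}
(A Δ C) ∩ E = {5, 12, 14}
2 ∈ (A Δ (E ∩ C)) ∪ (((D ∖ E) ∪ A) ∩ A) but 2 ∉ (A Δ C) ∩ E, so the inclusion fails.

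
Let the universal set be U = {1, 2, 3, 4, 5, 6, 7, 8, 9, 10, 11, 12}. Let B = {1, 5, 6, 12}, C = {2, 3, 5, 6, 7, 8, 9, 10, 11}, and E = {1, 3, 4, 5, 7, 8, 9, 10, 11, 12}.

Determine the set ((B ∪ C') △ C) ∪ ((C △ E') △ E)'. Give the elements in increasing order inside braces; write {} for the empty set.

C' = {1, 4, 12}
B ∪ C' = {1, 4, 5, 6, 12}
(B ∪ C') △ C = {1, 2, 3, 4, 7, 8, 9, 10, 11, 12}
E' = {2, 6}
C △ E' = {3, 5, 7, 8, 9, 10, 11}
(C △ E') △ E = {1, 4, 12}
((C △ E') △ E)' = {2, 3, 5, 6, 7, 8, 9, 10, 11}
((B ∪ C') △ C) ∪ ((C △ E') △ E)' = {1, 2, 3, 4, 5, 6, 7, 8, 9, 10, 11, 12}

{1, 2, 3, 4, 5, 6, 7, 8, 9, 10, 11, 12}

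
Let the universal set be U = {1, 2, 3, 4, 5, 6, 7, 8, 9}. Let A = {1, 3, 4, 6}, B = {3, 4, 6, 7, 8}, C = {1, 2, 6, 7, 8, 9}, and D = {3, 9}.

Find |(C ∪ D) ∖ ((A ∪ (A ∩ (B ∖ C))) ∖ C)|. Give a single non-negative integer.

6

C ∪ D = {1, 2, 3, 6, 7, 8, 9}
B ∖ C = {3, 4}
A ∩ (B ∖ C) = {3, 4}
A ∪ (A ∩ (B ∖ C)) = {1, 3, 4, 6}
(A ∪ (A ∩ (B ∖ C))) ∖ C = {3, 4}
(C ∪ D) ∖ ((A ∪ (A ∩ (B ∖ C))) ∖ C) = {1, 2, 6, 7, 8, 9}
|(C ∪ D) ∖ ((A ∪ (A ∩ (B ∖ C))) ∖ C)| = 6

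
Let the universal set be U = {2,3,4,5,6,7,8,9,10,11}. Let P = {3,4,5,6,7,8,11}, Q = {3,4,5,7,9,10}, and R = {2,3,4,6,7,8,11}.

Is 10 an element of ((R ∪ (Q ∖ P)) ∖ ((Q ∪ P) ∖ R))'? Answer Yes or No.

10 ∈ Q and 10 ∉ P, so 10 ∈ Q ∖ P
10 ∉ R and 10 ∈ (Q ∖ P), so 10 ∈ R ∪ (Q ∖ P)
10 ∈ Q and 10 ∉ P, so 10 ∈ Q ∪ P
10 ∈ (Q ∪ P) and 10 ∉ R, so 10 ∈ (Q ∪ P) ∖ R
10 ∈ (R ∪ (Q ∖ P)) and 10 ∈ ((Q ∪ P) ∖ R), so 10 ∉ (R ∪ (Q ∖ P)) ∖ ((Q ∪ P) ∖ R)
10 ∈ ((R ∪ (Q ∖ P)) ∖ ((Q ∪ P) ∖ R))' since 10 ∉ ((R ∪ (Q ∖ P)) ∖ ((Q ∪ P) ∖ R))

Yes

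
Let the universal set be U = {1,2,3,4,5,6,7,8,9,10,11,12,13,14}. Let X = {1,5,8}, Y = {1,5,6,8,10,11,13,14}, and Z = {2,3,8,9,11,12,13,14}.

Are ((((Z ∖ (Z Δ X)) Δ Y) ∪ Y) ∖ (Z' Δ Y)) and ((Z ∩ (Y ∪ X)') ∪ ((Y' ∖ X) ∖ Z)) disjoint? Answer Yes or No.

Yes

Z Δ X = {1,2,3,5,9,11,12,13,14}
Z ∖ (Z Δ X) = {8}
(Z ∖ (Z Δ X)) Δ Y = {1,5,6,10,11,13,14}
((Z ∖ (Z Δ X)) Δ Y) ∪ Y = {1,5,6,8,10,11,13,14}
Z' = {1,4,5,6,7,10}
Z' Δ Y = {4,7,8,11,13,14}
(((Z ∖ (Z Δ X)) Δ Y) ∪ Y) ∖ (Z' Δ Y) = {1,5,6,10}
Y ∪ X = {1,5,6,8,10,11,13,14}
(Y ∪ X)' = {2,3,4,7,9,12}
Z ∩ (Y ∪ X)' = {2,3,9,12}
Y' = {2,3,4,7,9,12}
Y' ∖ X = {2,3,4,7,9,12}
(Y' ∖ X) ∖ Z = {4,7}
(Z ∩ (Y ∪ X)') ∪ ((Y' ∖ X) ∖ Z) = {2,3,4,7,9,12}
{1,5,6,10} and {2,3,4,7,9,12} share no elements.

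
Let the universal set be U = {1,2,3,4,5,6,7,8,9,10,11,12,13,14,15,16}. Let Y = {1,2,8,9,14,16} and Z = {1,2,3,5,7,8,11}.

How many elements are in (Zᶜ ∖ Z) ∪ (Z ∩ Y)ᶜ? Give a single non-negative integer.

13

Zᶜ = {4,6,9,10,12,13,14,15,16}
Zᶜ ∖ Z = {4,6,9,10,12,13,14,15,16}
Z ∩ Y = {1,2,8}
(Z ∩ Y)ᶜ = {3,4,5,6,7,9,10,11,12,13,14,15,16}
(Zᶜ ∖ Z) ∪ (Z ∩ Y)ᶜ = {3,4,5,6,7,9,10,11,12,13,14,15,16}
|(Zᶜ ∖ Z) ∪ (Z ∩ Y)ᶜ| = 13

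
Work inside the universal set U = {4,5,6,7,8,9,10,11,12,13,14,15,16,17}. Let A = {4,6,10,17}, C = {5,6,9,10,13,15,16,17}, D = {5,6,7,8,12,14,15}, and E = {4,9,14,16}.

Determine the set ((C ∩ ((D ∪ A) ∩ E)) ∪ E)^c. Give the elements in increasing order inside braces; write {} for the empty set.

D ∪ A = {4,5,6,7,8,10,12,14,15,17}
(D ∪ A) ∩ E = {4,14}
C ∩ ((D ∪ A) ∩ E) = {}
(C ∩ ((D ∪ A) ∩ E)) ∪ E = {4,9,14,16}
((C ∩ ((D ∪ A) ∩ E)) ∪ E)^c = {5,6,7,8,10,11,12,13,15,17}

{5,6,7,8,10,11,12,13,15,17}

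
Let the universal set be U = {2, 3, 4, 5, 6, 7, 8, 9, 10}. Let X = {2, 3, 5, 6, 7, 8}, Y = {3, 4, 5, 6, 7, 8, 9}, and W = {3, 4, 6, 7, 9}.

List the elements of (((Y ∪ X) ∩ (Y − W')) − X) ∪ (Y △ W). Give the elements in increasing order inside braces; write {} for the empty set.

Y ∪ X = {2, 3, 4, 5, 6, 7, 8, 9}
W' = {2, 5, 8, 10}
Y − W' = {3, 4, 6, 7, 9}
(Y ∪ X) ∩ (Y − W') = {3, 4, 6, 7, 9}
((Y ∪ X) ∩ (Y − W')) − X = {4, 9}
Y △ W = {5, 8}
(((Y ∪ X) ∩ (Y − W')) − X) ∪ (Y △ W) = {4, 5, 8, 9}

{4, 5, 8, 9}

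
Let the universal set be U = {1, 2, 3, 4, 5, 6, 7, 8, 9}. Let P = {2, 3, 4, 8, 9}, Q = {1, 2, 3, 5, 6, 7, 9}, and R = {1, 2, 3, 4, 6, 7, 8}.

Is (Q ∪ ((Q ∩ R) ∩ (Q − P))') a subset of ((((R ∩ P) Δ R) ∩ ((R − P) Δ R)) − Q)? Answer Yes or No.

Q ∩ R = {1, 2, 3, 6, 7}
Q − P = {1, 5, 6, 7}
(Q ∩ R) ∩ (Q − P) = {1, 6, 7}
((Q ∩ R) ∩ (Q − P))' = {2, 3, 4, 5, 8, 9}
Q ∪ ((Q ∩ R) ∩ (Q − P))' = {1, 2, 3, 4, 5, 6, 7, 8, 9}
R ∩ P = {2, 3, 4, 8}
(R ∩ P) Δ R = {1, 6, 7}
R − P = {1, 6, 7}
(R − P) Δ R = {2, 3, 4, 8}
((R ∩ P) Δ R) ∩ ((R − P) Δ R) = {}
(((R ∩ P) Δ R) ∩ ((R − P) Δ R)) − Q = {}
1 ∈ Q ∪ ((Q ∩ R) ∩ (Q − P))' but 1 ∉ (((R ∩ P) Δ R) ∩ ((R − P) Δ R)) − Q, so the inclusion fails.

No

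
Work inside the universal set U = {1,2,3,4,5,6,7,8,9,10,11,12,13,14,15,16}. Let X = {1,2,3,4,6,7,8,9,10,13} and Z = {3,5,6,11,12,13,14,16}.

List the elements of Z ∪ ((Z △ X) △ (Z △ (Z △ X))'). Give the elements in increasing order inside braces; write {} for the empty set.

{1,2,3,4,5,6,7,8,9,10,11,12,13,14,15,16}

Z △ X = {1,2,4,5,7,8,9,10,11,12,14,16}
Z △ (Z △ X) = {1,2,3,4,6,7,8,9,10,13}
(Z △ (Z △ X))' = {5,11,12,14,15,16}
(Z △ X) △ (Z △ (Z △ X))' = {1,2,4,7,8,9,10,15}
Z ∪ ((Z △ X) △ (Z △ (Z △ X))') = {1,2,3,4,5,6,7,8,9,10,11,12,13,14,15,16}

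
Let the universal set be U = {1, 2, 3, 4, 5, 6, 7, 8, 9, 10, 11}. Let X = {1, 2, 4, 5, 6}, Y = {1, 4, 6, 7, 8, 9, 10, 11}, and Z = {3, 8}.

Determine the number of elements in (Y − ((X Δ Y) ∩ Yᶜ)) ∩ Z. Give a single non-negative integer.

X Δ Y = {2, 5, 7, 8, 9, 10, 11}
Yᶜ = {2, 3, 5}
(X Δ Y) ∩ Yᶜ = {2, 5}
Y − ((X Δ Y) ∩ Yᶜ) = {1, 4, 6, 7, 8, 9, 10, 11}
(Y − ((X Δ Y) ∩ Yᶜ)) ∩ Z = {8}
|(Y − ((X Δ Y) ∩ Yᶜ)) ∩ Z| = 1

1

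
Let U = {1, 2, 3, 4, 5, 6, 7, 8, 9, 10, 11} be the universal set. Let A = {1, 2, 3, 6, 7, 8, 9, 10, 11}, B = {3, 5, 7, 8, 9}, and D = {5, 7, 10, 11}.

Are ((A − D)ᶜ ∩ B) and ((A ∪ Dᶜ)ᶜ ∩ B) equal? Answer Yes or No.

A − D = {1, 2, 3, 6, 8, 9}
(A − D)ᶜ = {4, 5, 7, 10, 11}
(A − D)ᶜ ∩ B = {5, 7}
Dᶜ = {1, 2, 3, 4, 6, 8, 9}
A ∪ Dᶜ = {1, 2, 3, 4, 6, 7, 8, 9, 10, 11}
(A ∪ Dᶜ)ᶜ = {5}
(A ∪ Dᶜ)ᶜ ∩ B = {5}
7 ∈ (A − D)ᶜ ∩ B but 7 ∉ (A ∪ Dᶜ)ᶜ ∩ B, so they differ.

No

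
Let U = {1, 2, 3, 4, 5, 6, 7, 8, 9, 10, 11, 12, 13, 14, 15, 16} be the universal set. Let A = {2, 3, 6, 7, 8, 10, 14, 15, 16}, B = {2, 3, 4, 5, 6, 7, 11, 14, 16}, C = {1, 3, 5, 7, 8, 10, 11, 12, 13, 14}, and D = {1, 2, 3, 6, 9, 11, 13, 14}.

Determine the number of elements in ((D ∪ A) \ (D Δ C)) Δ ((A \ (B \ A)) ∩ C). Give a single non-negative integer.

8

D ∪ A = {1, 2, 3, 6, 7, 8, 9, 10, 11, 13, 14, 15, 16}
D Δ C = {2, 5, 6, 7, 8, 9, 10, 12}
(D ∪ A) \ (D Δ C) = {1, 3, 11, 13, 14, 15, 16}
B \ A = {4, 5, 11}
A \ (B \ A) = {2, 3, 6, 7, 8, 10, 14, 15, 16}
(A \ (B \ A)) ∩ C = {3, 7, 8, 10, 14}
((D ∪ A) \ (D Δ C)) Δ ((A \ (B \ A)) ∩ C) = {1, 7, 8, 10, 11, 13, 15, 16}
|((D ∪ A) \ (D Δ C)) Δ ((A \ (B \ A)) ∩ C)| = 8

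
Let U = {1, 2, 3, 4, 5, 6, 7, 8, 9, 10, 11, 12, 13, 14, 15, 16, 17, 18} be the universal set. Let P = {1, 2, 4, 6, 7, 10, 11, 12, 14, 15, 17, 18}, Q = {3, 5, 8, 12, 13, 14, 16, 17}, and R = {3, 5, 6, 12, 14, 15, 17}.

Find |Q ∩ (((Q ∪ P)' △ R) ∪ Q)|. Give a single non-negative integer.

8

Q ∪ P = {1, 2, 3, 4, 5, 6, 7, 8, 10, 11, 12, 13, 14, 15, 16, 17, 18}
(Q ∪ P)' = {9}
(Q ∪ P)' △ R = {3, 5, 6, 9, 12, 14, 15, 17}
((Q ∪ P)' △ R) ∪ Q = {3, 5, 6, 8, 9, 12, 13, 14, 15, 16, 17}
Q ∩ (((Q ∪ P)' △ R) ∪ Q) = {3, 5, 8, 12, 13, 14, 16, 17}
|Q ∩ (((Q ∪ P)' △ R) ∪ Q)| = 8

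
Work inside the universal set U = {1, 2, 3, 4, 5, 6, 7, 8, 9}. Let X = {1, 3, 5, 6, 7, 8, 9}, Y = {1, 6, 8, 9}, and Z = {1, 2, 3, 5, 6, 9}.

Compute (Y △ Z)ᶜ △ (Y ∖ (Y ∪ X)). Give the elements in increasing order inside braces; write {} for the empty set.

{1, 4, 6, 7, 9}

Y △ Z = {2, 3, 5, 8}
(Y △ Z)ᶜ = {1, 4, 6, 7, 9}
Y ∪ X = {1, 3, 5, 6, 7, 8, 9}
Y ∖ (Y ∪ X) = {}
(Y △ Z)ᶜ △ (Y ∖ (Y ∪ X)) = {1, 4, 6, 7, 9}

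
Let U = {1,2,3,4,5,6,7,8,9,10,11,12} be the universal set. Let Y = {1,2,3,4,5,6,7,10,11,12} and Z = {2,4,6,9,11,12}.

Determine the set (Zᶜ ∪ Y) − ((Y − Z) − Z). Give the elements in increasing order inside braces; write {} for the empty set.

{2,4,6,8,11,12}

Zᶜ = {1,3,5,7,8,10}
Zᶜ ∪ Y = {1,2,3,4,5,6,7,8,10,11,12}
Y − Z = {1,3,5,7,10}
(Y − Z) − Z = {1,3,5,7,10}
(Zᶜ ∪ Y) − ((Y − Z) − Z) = {2,4,6,8,11,12}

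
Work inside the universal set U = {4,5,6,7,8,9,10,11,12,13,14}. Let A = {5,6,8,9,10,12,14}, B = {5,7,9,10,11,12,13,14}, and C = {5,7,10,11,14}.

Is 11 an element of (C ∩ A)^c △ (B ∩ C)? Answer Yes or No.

11 ∈ C and 11 ∉ A, so 11 ∉ C ∩ A
11 ∈ (C ∩ A)^c since 11 ∉ (C ∩ A)
11 ∈ B and 11 ∈ C, so 11 ∈ B ∩ C
11 ∈ (C ∩ A)^c and 11 ∈ (B ∩ C), so 11 ∉ (C ∩ A)^c △ (B ∩ C)

No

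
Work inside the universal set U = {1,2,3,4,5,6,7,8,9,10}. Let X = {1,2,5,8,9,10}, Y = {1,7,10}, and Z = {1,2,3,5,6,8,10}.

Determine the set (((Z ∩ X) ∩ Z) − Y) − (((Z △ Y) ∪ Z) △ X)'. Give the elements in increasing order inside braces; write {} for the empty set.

{}

Z ∩ X = {1,2,5,8,10}
(Z ∩ X) ∩ Z = {1,2,5,8,10}
((Z ∩ X) ∩ Z) − Y = {2,5,8}
Z △ Y = {2,3,5,6,7,8}
(Z △ Y) ∪ Z = {1,2,3,5,6,7,8,10}
((Z △ Y) ∪ Z) △ X = {3,6,7,9}
(((Z △ Y) ∪ Z) △ X)' = {1,2,4,5,8,10}
(((Z ∩ X) ∩ Z) − Y) − (((Z △ Y) ∪ Z) △ X)' = {}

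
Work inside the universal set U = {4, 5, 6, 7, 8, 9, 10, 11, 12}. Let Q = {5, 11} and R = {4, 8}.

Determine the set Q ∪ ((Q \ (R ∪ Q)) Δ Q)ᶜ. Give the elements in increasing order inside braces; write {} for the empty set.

R ∪ Q = {4, 5, 8, 11}
Q \ (R ∪ Q) = {}
(Q \ (R ∪ Q)) Δ Q = {5, 11}
((Q \ (R ∪ Q)) Δ Q)ᶜ = {4, 6, 7, 8, 9, 10, 12}
Q ∪ ((Q \ (R ∪ Q)) Δ Q)ᶜ = {4, 5, 6, 7, 8, 9, 10, 11, 12}

{4, 5, 6, 7, 8, 9, 10, 11, 12}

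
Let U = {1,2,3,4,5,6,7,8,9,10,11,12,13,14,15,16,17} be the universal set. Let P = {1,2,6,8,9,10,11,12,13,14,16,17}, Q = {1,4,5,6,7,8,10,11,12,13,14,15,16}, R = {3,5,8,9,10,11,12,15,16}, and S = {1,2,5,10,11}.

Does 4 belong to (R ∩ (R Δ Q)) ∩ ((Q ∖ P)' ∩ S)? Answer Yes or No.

4 ∉ R and 4 ∈ Q, so 4 ∈ R Δ Q
4 ∉ R and 4 ∈ (R Δ Q), so 4 ∉ R ∩ (R Δ Q)
4 ∈ Q and 4 ∉ P, so 4 ∈ Q ∖ P
4 ∉ (Q ∖ P)' since 4 ∈ (Q ∖ P)
4 ∉ (Q ∖ P)' and 4 ∉ S, so 4 ∉ (Q ∖ P)' ∩ S
4 ∉ (R ∩ (R Δ Q)) and 4 ∉ ((Q ∖ P)' ∩ S), so 4 ∉ (R ∩ (R Δ Q)) ∩ ((Q ∖ P)' ∩ S)

No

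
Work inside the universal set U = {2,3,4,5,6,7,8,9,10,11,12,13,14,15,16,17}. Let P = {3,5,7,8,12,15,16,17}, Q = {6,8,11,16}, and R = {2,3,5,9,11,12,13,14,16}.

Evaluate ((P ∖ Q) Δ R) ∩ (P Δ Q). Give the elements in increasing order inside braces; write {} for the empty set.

P ∖ Q = {3,5,7,12,15,17}
(P ∖ Q) Δ R = {2,7,9,11,13,14,15,16,17}
P Δ Q = {3,5,6,7,11,12,15,17}
((P ∖ Q) Δ R) ∩ (P Δ Q) = {7,11,15,17}

{7,11,15,17}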